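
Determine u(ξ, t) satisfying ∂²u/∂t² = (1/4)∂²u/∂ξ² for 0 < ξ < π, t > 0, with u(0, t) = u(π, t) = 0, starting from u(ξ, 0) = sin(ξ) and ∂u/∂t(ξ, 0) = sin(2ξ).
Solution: Using separation of variables u = X(ξ)T(t):
Eigenfunctions: sin(nξ), n = 1, 2, 3, ...
General solution: u(ξ, t) = Σ [A_n cos(n t/2) + B_n sin(n t/2)] sin(nξ)
From u(ξ,0) = sin(ξ): A_1=1. From u_t(ξ,0) = sin(2ξ), using u_t(ξ,0) = Σ ω_n B_n sin(nξ) with ω_n = n/2: B_2 = 1/1 = 1.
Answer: u(ξ, t) = sin(t)sin(2ξ) + sin(ξ)cos(t/2)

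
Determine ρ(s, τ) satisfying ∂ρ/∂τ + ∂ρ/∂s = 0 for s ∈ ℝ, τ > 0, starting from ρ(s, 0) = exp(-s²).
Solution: By method of characteristics (waves move right with speed 1):
Along characteristics s - τ = const, ρ is constant, so ρ(s,τ) = f(s - τ) with f = ρ(·, 0).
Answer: ρ(s, τ) = exp(-(s - τ)²)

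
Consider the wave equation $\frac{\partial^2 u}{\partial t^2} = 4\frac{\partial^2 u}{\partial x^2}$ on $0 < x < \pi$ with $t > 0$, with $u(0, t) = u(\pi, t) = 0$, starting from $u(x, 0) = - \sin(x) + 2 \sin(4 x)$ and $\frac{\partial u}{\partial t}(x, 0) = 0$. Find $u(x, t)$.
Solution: Separating variables: $u = \sum [A_n \cos(\omega_n t) + B_n \sin(\omega_n t)] \sin(nx)$, $\omega_n = 2n$. From ICs: $A_1=-1, A_4=2$.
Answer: $u(x, t) = - \sin(x) \cos(2 t) + 2 \sin(4 x) \cos(8 t)$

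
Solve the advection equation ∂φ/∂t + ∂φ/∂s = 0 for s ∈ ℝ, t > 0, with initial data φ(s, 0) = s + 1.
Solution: By method of characteristics (waves move right with speed 1):
Along characteristics s - t = const, φ is constant, so φ(s,t) = f(s - t) with f = φ(·, 0).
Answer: φ(s, t) = s - t + 1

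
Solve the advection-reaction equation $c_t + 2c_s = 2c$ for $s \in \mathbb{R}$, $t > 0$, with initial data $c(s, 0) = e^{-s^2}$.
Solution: Substitute $c = e^{2t}u$, i.e. $u = e^{-2t}c$.
By the product rule, $c_t = e^{2t}(u_t + 2u)$, $c_s = e^{2t}u_s$.
Substituting into the PDE and dividing by $e^{2t}$: $u_t + 2u + 2u_s = 2u$.
The lower-order terms cancel, leaving the standard advection equation $u_t + 2u_s = 0$.
Initial data for $u$: $u(s,0) = c(s,0) = e^{-s^2}$.
Solve for $u$:
  By method of characteristics (waves move right with speed 2):
  Along characteristics $s - 2t =$ const, $u$ is constant, so $u(s,t) = f(s - 2t)$ with $f = u( \cdot , 0)$.
Hence $u(s,t) = e^{-(s - 2 t)^2}$.
Transform back: $c(s,t) = e^{2t}u(s,t)$.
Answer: $c(s, t) = e^{2 t} e^{-(s - 2 t)^2}$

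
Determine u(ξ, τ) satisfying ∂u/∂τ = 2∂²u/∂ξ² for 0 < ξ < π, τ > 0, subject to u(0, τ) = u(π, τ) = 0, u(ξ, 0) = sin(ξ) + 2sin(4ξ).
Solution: Using separation of variables u = X(ξ)T(τ):
Eigenfunctions: sin(nξ), n = 1, 2, 3, ...
General solution: u(ξ, τ) = Σ c_n sin(nξ) exp(-2n² τ)
Matching u(ξ,0) = sin(ξ) + 2sin(4ξ) term by term: c_1=1, c_4=2.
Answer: u(ξ, τ) = exp(-2τ)sin(ξ) + 2exp(-32τ)sin(4ξ)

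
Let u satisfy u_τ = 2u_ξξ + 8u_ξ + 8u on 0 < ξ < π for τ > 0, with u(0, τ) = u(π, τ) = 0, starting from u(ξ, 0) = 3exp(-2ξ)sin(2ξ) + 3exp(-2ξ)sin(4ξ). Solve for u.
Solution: Substitute u = exp(-2ξ)w.
Then u_ξ = exp(-2ξ)(w_ξ - 2w), u_ξξ = exp(-2ξ)(w_ξξ - 4w_ξ + 4w), u_τ = exp(-2ξ)w_τ; substituting and dividing by exp(-2ξ), the lower-order terms cancel: w_τ = 2w_ξξ (standard heat equation).
Data for w: w(ξ,0) = exp(2ξ)u(ξ,0) = 3sin(2ξ) + 3sin(4ξ). The boundary conditions carry over: w(0,τ) = w(π,τ) = 0.
Separating variables: w = Σ c_n exp(-2n²τ) sin(nξ). From w(ξ,0) = 3sin(2ξ) + 3sin(4ξ): c_2=3, c_4=3.
So w(ξ,τ) = 3exp(-8τ)sin(2ξ) + 3exp(-32τ)sin(4ξ), and u(ξ,τ) = exp(-2ξ)w(ξ,τ).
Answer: u(ξ, τ) = 3exp(-2ξ)exp(-8τ)sin(2ξ) + 3exp(-2ξ)exp(-32τ)sin(4ξ)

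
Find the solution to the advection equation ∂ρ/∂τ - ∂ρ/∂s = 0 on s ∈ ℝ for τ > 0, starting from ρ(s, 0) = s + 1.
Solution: By method of characteristics (waves move left with speed 1):
Along characteristics s + τ = const, ρ is constant, so ρ(s,τ) = f(s + τ) with f = ρ(·, 0).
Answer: ρ(s, τ) = s + τ + 1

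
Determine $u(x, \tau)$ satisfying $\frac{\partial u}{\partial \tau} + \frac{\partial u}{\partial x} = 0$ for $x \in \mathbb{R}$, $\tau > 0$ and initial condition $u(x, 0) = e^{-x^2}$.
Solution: By method of characteristics (waves move right with speed 1):
Along characteristics $x - \tau =$ const, $u$ is constant, so $u(x,\tau) = f(x - \tau)$ with $f = u( \cdot , 0)$.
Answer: $u(x, \tau) = e^{-(-\tau + x)^2}$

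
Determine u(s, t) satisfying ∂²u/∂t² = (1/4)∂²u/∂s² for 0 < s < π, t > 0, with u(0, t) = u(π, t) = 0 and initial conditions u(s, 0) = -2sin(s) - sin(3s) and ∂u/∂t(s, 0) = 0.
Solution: Using separation of variables u = X(s)T(t):
Eigenfunctions: sin(ns), n = 1, 2, 3, ...
General solution: u(s, t) = Σ [A_n cos(n t/2) + B_n sin(n t/2)] sin(ns)
From u(s,0) = -2sin(s) - sin(3s): A_1=-2, A_3=-1. From u_t(s,0) = 0: all B_n = 0.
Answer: u(s, t) = -2sin(s)cos(t/2) - sin(3s)cos(3t/2)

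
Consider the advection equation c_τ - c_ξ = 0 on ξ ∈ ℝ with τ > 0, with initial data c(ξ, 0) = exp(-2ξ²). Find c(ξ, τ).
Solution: By method of characteristics (waves move left with speed 1):
Along characteristics ξ + τ = const, c is constant, so c(ξ,τ) = f(ξ + τ) with f = c(·, 0).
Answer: c(ξ, τ) = exp(-2(ξ + τ)²)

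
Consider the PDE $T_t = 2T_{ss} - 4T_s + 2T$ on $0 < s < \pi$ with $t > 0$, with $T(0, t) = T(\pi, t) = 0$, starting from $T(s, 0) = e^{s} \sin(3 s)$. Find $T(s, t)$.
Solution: Substitute $T = e^{s}u$, i.e. $u = e^{-s}T$.
By the product rule, $T_s = e^{s}(u_s + u)$, $T_{ss} = e^{s}(u_{ss} + 2u_s + u)$, $T_t = e^{s}u_t$.
Substituting into the PDE and dividing by $e^{s}$: $u_t = 2(u_{ss} + 2u_s + u) - 4(u_s + u) + 2u$.
The lower-order terms cancel, leaving the standard heat equation $u_t = 2u_{ss}$.
Initial data for $u$: $u(s,0) = e^{-s}T(s,0) = \sin(3 s)$. The boundary conditions carry over: $u(0,t) = u(\pi,t) = 0$.
Solve for $u$:
  Using separation of variables $u = X(s)G(t)$:
  Eigenfunctions: $\sin(ns)$, $n = 1, 2, 3, \ldots$
  General solution: $u(s, t) = \sum c_n \sin(ns) e^{-2n^2 t}$
  Matching $u(s,0) = \sin(3 s)$ term by term: $c_3=1$.
Hence $u(s,t) = e^{-18 t} \sin(3 s)$.
Transform back: $T(s,t) = e^{s}u(s,t)$.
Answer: $T(s, t) = e^{s} e^{-18 t} \sin(3 s)$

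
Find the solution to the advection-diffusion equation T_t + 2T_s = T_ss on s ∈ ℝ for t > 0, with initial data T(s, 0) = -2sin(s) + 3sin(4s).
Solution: Moving frame: η = s - 2t, σ = t, T = u(η,σ), so T_t = u_σ - 2u_η and T_ss = u_ηη.
Hence T_t + 2T_s = u_σ and the PDE becomes the heat equation u_σ = u_ηη on η ∈ ℝ.
Initial data: u(η,0) = T(η,0) = -2sin(η) + 3sin(4η). Each mode sin(nη) decays as exp(-n²σ) on ℝ, so u(η,σ) = Σ c_n exp(-n²σ) sin(nη) with c_1=-2, c_4=3: u(η,σ) = -2exp(-σ)sin(η) + 3exp(-16σ)sin(4η).
Substituting back: T(s,t) = u(s - 2t, t).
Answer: T(s, t) = -2exp(-t)sin(s - 2t) + 3exp(-16t)sin(4s - 8t)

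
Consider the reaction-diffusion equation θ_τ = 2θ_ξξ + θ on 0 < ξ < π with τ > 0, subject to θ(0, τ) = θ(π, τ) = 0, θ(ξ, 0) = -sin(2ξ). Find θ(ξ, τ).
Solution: Substitute θ = exp(τ)u.
Then θ_τ = exp(τ)(u_τ + u), θ_ξξ = exp(τ)u_ξξ; substituting and dividing by exp(τ), the lower-order terms cancel: u_τ = 2u_ξξ (standard heat equation).
Data for u: u(ξ,0) = θ(ξ,0) = -sin(2ξ). The boundary conditions carry over: u(0,τ) = u(π,τ) = 0.
Separating variables: u = Σ c_n exp(-2n²τ) sin(nξ). From u(ξ,0) = -sin(2ξ): c_2=-1.
So u(ξ,τ) = -exp(-8τ)sin(2ξ), and θ(ξ,τ) = exp(τ)u(ξ,τ).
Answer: θ(ξ, τ) = -exp(-7τ)sin(2ξ)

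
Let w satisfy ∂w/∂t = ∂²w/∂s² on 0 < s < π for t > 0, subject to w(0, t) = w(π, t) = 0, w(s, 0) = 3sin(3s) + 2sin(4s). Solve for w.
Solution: Separating variables: w = Σ c_n exp(-n²t) sin(ns). From w(s,0) = 3sin(3s) + 2sin(4s): c_3=3, c_4=2.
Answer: w(s, t) = 3exp(-9t)sin(3s) + 2exp(-16t)sin(4s)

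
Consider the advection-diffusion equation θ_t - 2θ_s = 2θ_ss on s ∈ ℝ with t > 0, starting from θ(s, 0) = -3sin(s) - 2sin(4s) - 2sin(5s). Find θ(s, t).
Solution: Moving frame: η = s + 2t, σ = t, θ = u(η,σ), so θ_t = u_σ + 2u_η and θ_ss = u_ηη.
Hence θ_t - 2θ_s = u_σ and the PDE becomes the heat equation u_σ = 2u_ηη on η ∈ ℝ.
Initial data: u(η,0) = θ(η,0) = -3sin(η) - 2sin(4η) - 2sin(5η). Each mode sin(nη) decays as exp(-2n²σ) on ℝ, so u(η,σ) = Σ c_n exp(-2n²σ) sin(nη) with c_1=-3, c_4=-2, c_5=-2: u(η,σ) = -3exp(-2σ)sin(η) - 2exp(-32σ)sin(4η) - 2exp(-50σ)sin(5η).
Substituting back: θ(s,t) = u(s + 2t, t).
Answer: θ(s, t) = -3exp(-2t)sin(s + 2t) - 2exp(-32t)sin(4s + 8t) - 2exp(-50t)sin(5s + 10t)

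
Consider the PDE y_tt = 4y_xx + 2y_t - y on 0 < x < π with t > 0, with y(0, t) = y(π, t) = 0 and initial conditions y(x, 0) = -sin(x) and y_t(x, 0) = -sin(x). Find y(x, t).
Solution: Substitute y = exp(t)u, i.e. u = exp(-t)y.
By the product rule, y_t = exp(t)(u_t + u), y_tt = exp(t)(u_tt + 2u_t + u), y_xx = exp(t)u_xx.
Substituting into the PDE and dividing by exp(t): u_tt + 2u_t + u = 4u_xx + 2(u_t + u) - u.
The lower-order terms cancel, leaving the standard wave equation u_tt = 4u_xx.
Initial data for u: u(x,0) = y(x,0) = -sin(x); u_t(x,0) = y_t(x,0) - y(x,0) = 0. The boundary conditions carry over: u(0,t) = u(π,t) = 0.
Solve for u:
  Using separation of variables u = X(x)T(t):
  Eigenfunctions: sin(nx), n = 1, 2, 3, ...
  General solution: u(x, t) = Σ [A_n cos(2n t) + B_n sin(2n t)] sin(nx)
  From u(x,0) = -sin(x): A_1=-1. From u_t(x,0) = 0: all B_n = 0.
Hence u(x,t) = -sin(x)cos(2t).
Transform back: y(x,t) = exp(t)u(x,t).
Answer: y(x, t) = -exp(t)sin(x)cos(2t)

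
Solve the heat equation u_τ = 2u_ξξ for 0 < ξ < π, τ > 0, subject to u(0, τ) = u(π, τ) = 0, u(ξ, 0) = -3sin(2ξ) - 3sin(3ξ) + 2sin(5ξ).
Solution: Separating variables: u = Σ c_n exp(-2n²τ) sin(nξ). From u(ξ,0) = -3sin(2ξ) - 3sin(3ξ) + 2sin(5ξ): c_2=-3, c_3=-3, c_5=2.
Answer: u(ξ, τ) = -3exp(-8τ)sin(2ξ) - 3exp(-18τ)sin(3ξ) + 2exp(-50τ)sin(5ξ)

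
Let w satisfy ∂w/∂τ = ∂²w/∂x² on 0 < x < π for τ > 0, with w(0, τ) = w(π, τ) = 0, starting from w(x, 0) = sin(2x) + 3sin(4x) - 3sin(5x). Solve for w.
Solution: Using separation of variables w = X(x)T(τ):
Eigenfunctions: sin(nx), n = 1, 2, 3, ...
General solution: w(x, τ) = Σ c_n sin(nx) exp(-n² τ)
Matching w(x,0) = sin(2x) + 3sin(4x) - 3sin(5x) term by term: c_2=1, c_4=3, c_5=-3.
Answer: w(x, τ) = exp(-4τ)sin(2x) + 3exp(-16τ)sin(4x) - 3exp(-25τ)sin(5x)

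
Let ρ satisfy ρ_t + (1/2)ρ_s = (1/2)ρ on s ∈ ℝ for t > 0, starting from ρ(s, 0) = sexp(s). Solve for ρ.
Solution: Substitute ρ = exp(s)u, i.e. u = exp(-s)ρ.
By the product rule, ρ_s = exp(s)(u_s + u), ρ_t = exp(s)u_t.
Substituting into the PDE and dividing by exp(s): u_t + (1/2)(u_s + u) = (1/2)u.
The lower-order terms cancel, leaving the standard advection equation u_t + (1/2)u_s = 0.
Initial data for u: u(s,0) = exp(-s)ρ(s,0) = s.
Solve for u:
  By method of characteristics (waves move right with speed 1/2):
  Along characteristics s - (1/2)t = const, u is constant, so u(s,t) = f(s - (1/2)t) with f = u(·, 0).
Hence u(s,t) = s - (1/2)t.
Transform back: ρ(s,t) = exp(s)u(s,t).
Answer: ρ(s, t) = sexp(s) - (1/2)texp(s)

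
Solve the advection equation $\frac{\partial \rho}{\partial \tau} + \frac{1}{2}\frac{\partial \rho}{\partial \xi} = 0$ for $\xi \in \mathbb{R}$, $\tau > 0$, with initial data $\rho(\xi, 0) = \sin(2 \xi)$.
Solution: By method of characteristics (waves move right with speed 1/2):
Along characteristics $\xi - \frac{1}{2}\tau =$ const, $\rho$ is constant, so $\rho(\xi,\tau) = f(\xi - \frac{1}{2}\tau)$ with $f = \rho( \cdot , 0)$.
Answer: $\rho(\xi, \tau) = - \sin(\tau - 2 \xi)$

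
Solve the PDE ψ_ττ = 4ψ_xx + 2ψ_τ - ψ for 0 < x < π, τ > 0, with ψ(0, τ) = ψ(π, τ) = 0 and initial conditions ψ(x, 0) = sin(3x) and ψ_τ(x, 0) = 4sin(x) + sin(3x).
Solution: Substitute ψ = exp(τ)u.
Then ψ_τ = exp(τ)(u_τ + u), ψ_ττ = exp(τ)(u_ττ + 2u_τ + u), ψ_xx = exp(τ)u_xx; substituting and dividing by exp(τ), the lower-order terms cancel: u_ττ = 4u_xx (standard wave equation).
Data for u: u(x,0) = ψ(x,0) = sin(3x); u_τ(x,0) = ψ_τ(x,0) - ψ(x,0) = 4sin(x). The boundary conditions carry over: u(0,τ) = u(π,τ) = 0.
Separating variables: u = Σ [A_n cos(ω_n τ) + B_n sin(ω_n τ)] sin(nx), ω_n = 2n. From ICs (B_n = velocity coefficient / ω_n): A_3=1, B_1=2.
So u(x,τ) = 2sin(x)sin(2τ) + sin(3x)cos(6τ), and ψ(x,τ) = exp(τ)u(x,τ).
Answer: ψ(x, τ) = 2exp(τ)sin(x)sin(2τ) + exp(τ)sin(3x)cos(6τ)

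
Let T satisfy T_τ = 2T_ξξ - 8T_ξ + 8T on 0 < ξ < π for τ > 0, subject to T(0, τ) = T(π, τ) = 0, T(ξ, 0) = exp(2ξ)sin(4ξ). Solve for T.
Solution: Substitute T = exp(2ξ)u, i.e. u = exp(-2ξ)T.
By the product rule, T_ξ = exp(2ξ)(u_ξ + 2u), T_ξξ = exp(2ξ)(u_ξξ + 4u_ξ + 4u), T_τ = exp(2ξ)u_τ.
Substituting into the PDE and dividing by exp(2ξ): u_τ = 2(u_ξξ + 4u_ξ + 4u) - 8(u_ξ + 2u) + 8u.
The lower-order terms cancel, leaving the standard heat equation u_τ = 2u_ξξ.
Initial data for u: u(ξ,0) = exp(-2ξ)T(ξ,0) = sin(4ξ). The boundary conditions carry over: u(0,τ) = u(π,τ) = 0.
Solve for u:
  Using separation of variables u = X(ξ)G(τ):
  Eigenfunctions: sin(nξ), n = 1, 2, 3, ...
  General solution: u(ξ, τ) = Σ c_n sin(nξ) exp(-2n² τ)
  Matching u(ξ,0) = sin(4ξ) term by term: c_4=1.
Hence u(ξ,τ) = exp(-32τ)sin(4ξ).
Transform back: T(ξ,τ) = exp(2ξ)u(ξ,τ).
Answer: T(ξ, τ) = exp(2ξ)exp(-32τ)sin(4ξ)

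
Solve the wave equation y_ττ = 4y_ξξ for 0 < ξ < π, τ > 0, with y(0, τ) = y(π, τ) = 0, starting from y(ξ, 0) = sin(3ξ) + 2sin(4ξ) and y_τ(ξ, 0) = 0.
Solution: Using separation of variables y = X(ξ)T(τ):
Eigenfunctions: sin(nξ), n = 1, 2, 3, ...
General solution: y(ξ, τ) = Σ [A_n cos(2n τ) + B_n sin(2n τ)] sin(nξ)
From y(ξ,0) = sin(3ξ) + 2sin(4ξ): A_3=1, A_4=2. From y_τ(ξ,0) = 0: all B_n = 0.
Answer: y(ξ, τ) = sin(3ξ)cos(6τ) + 2sin(4ξ)cos(8τ)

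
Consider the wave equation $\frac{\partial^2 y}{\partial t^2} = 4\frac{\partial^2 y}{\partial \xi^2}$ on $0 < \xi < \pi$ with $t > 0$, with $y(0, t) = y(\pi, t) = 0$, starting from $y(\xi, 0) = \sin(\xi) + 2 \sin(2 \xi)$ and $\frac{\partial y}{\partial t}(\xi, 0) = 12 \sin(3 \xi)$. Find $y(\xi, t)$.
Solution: Separating variables: $y = \sum [A_n \cos(\omega_n t) + B_n \sin(\omega_n t)] \sin(n\xi)$, $\omega_n = 2n$. From ICs ($B_n$ = velocity coefficient / $\omega_n$): $A_1=1, A_2=2, B_3=2$.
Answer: $y(\xi, t) = \sin(\xi) \cos(2 t) + 2 \sin(2 \xi) \cos(4 t) + 2 \sin(3 \xi) \sin(6 t)$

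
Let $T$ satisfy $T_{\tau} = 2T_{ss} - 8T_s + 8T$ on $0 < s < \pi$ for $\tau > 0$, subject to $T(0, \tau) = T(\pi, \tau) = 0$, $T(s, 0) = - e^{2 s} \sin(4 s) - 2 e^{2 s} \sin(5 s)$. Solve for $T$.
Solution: Substitute $T = e^{2s}u$.
Then $T_s = e^{2s}(u_s + 2u)$, $T_{ss} = e^{2s}(u_{ss} + 4u_s + 4u)$, $T_{\tau} = e^{2s}u_{\tau}$; substituting and dividing by $e^{2s}$, the lower-order terms cancel: $u_{\tau} = 2u_{ss}$ (standard heat equation).
Data for $u$: $u(s,0) = e^{-2s}T(s,0) = - \sin(4 s) - 2 \sin(5 s)$. The boundary conditions carry over: $u(0,\tau) = u(\pi,\tau) = 0$.
Separating variables: $u = \sum c_n e^{-2n^2\tau} \sin(ns)$. From $u(s,0) = - \sin(4 s) - 2 \sin(5 s)$: $c_4=-1, c_5=-2$.
So $u(s,\tau) = - e^{-32 \tau} \sin(4 s) - 2 e^{-50 \tau} \sin(5 s)$, and $T(s,\tau) = e^{2s}u(s,\tau)$.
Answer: $T(s, \tau) = - e^{-32 \tau} e^{2 s} \sin(4 s) - 2 e^{-50 \tau} e^{2 s} \sin(5 s)$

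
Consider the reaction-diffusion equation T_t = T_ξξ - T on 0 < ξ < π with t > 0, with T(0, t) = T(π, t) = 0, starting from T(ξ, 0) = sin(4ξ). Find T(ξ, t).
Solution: Substitute T = exp(-t)u.
Then T_t = exp(-t)(u_t - u), T_ξξ = exp(-t)u_ξξ; substituting and dividing by exp(-t), the lower-order terms cancel: u_t = u_ξξ (standard heat equation).
Data for u: u(ξ,0) = T(ξ,0) = sin(4ξ). The boundary conditions carry over: u(0,t) = u(π,t) = 0.
Separating variables: u = Σ c_n exp(-n²t) sin(nξ). From u(ξ,0) = sin(4ξ): c_4=1.
So u(ξ,t) = exp(-16t)sin(4ξ), and T(ξ,t) = exp(-t)u(ξ,t).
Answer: T(ξ, t) = exp(-17t)sin(4ξ)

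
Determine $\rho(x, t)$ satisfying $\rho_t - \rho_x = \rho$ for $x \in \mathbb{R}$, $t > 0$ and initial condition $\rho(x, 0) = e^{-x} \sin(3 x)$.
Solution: Substitute $\rho = e^{-x}u$, i.e. $u = e^{x}\rho$.
By the product rule, $\rho_x = e^{-x}(u_x - u)$, $\rho_t = e^{-x}u_t$.
Substituting into the PDE and dividing by $e^{-x}$: $u_t - (u_x - u) = u$.
The lower-order terms cancel, leaving the standard advection equation $u_t - u_x = 0$.
Initial data for $u$: $u(x,0) = e^{x}\rho(x,0) = \sin(3 x)$.
Solve for $u$:
  By method of characteristics (waves move left with speed 1):
  Along characteristics $x + t =$ const, $u$ is constant, so $u(x,t) = f(x + t)$ with $f = u( \cdot , 0)$.
Hence $u(x,t) = \sin(3 t + 3 x)$.
Transform back: $\rho(x,t) = e^{-x}u(x,t)$.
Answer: $\rho(x, t) = e^{-x} \sin(3 t + 3 x)$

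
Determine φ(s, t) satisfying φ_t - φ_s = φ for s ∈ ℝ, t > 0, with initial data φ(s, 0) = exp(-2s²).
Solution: Substitute φ = exp(t)u.
Then φ_t = exp(t)(u_t + u), φ_s = exp(t)u_s; substituting and dividing by exp(t), the lower-order terms cancel: u_t - u_s = 0 (standard advection equation).
Data for u: u(s,0) = φ(s,0) = exp(-2s²).
By characteristics (ds/dt = -1), u(s,t) = f(s + t) with f = u(·, 0).
So u(s,t) = exp(-2(s + t)²), and φ(s,t) = exp(t)u(s,t).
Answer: φ(s, t) = exp(t)exp(-2(s + t)²)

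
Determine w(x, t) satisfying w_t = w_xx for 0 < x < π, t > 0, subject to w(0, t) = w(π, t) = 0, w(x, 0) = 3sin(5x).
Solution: Separating variables: w = Σ c_n exp(-n²t) sin(nx). From w(x,0) = 3sin(5x): c_5=3.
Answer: w(x, t) = 3exp(-25t)sin(5x)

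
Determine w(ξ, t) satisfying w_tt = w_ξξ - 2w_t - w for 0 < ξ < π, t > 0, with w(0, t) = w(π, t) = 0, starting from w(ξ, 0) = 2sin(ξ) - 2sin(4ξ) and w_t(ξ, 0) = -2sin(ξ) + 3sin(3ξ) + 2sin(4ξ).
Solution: Substitute w = exp(-t)u, i.e. u = exp(t)w.
By the product rule, w_t = exp(-t)(u_t - u), w_tt = exp(-t)(u_tt - 2u_t + u), w_ξξ = exp(-t)u_ξξ.
Substituting into the PDE and dividing by exp(-t): u_tt - 2u_t + u = u_ξξ - 2(u_t - u) - u.
The lower-order terms cancel, leaving the standard wave equation u_tt = u_ξξ.
Initial data for u: u(ξ,0) = w(ξ,0) = 2sin(ξ) - 2sin(4ξ); u_t(ξ,0) = w_t(ξ,0) + w(ξ,0) = 3sin(3ξ). The boundary conditions carry over: u(0,t) = u(π,t) = 0.
Solve for u:
  Using separation of variables u = X(ξ)T(t):
  Eigenfunctions: sin(nξ), n = 1, 2, 3, ...
  General solution: u(ξ, t) = Σ [A_n cos(n t) + B_n sin(n t)] sin(nξ)
  From u(ξ,0) = 2sin(ξ) - 2sin(4ξ): A_1=2, A_4=-2. From u_t(ξ,0) = 3sin(3ξ), using u_t(ξ,0) = Σ ω_n B_n sin(nξ) with ω_n = n: B_3 = 3/3 = 1.
Hence u(ξ,t) = sin(3t)sin(3ξ) + 2sin(ξ)cos(t) - 2sin(4ξ)cos(4t).
Transform back: w(ξ,t) = exp(-t)u(ξ,t).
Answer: w(ξ, t) = exp(-t)sin(3t)sin(3ξ) + 2exp(-t)sin(ξ)cos(t) - 2exp(-t)sin(4ξ)cos(4t)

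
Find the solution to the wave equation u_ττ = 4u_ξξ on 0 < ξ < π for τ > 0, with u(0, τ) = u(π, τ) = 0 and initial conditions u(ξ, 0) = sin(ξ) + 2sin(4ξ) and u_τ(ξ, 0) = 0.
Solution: Using separation of variables u = X(ξ)T(τ):
Eigenfunctions: sin(nξ), n = 1, 2, 3, ...
General solution: u(ξ, τ) = Σ [A_n cos(2n τ) + B_n sin(2n τ)] sin(nξ)
From u(ξ,0) = sin(ξ) + 2sin(4ξ): A_1=1, A_4=2. From u_τ(ξ,0) = 0: all B_n = 0.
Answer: u(ξ, τ) = sin(ξ)cos(2τ) + 2sin(4ξ)cos(8τ)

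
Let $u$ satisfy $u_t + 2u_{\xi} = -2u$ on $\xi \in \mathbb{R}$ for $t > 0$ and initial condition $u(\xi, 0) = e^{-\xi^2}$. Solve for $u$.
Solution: Substitute $u = e^{-2t}w$, i.e. $w = e^{2t}u$.
By the product rule, $u_t = e^{-2t}(w_t - 2w)$, $u_{\xi} = e^{-2t}w_{\xi}$.
Substituting into the PDE and dividing by $e^{-2t}$: $w_t - 2w + 2w_{\xi} = -2w$.
The lower-order terms cancel, leaving the standard advection equation $w_t + 2w_{\xi} = 0$.
Initial data for $w$: $w(\xi,0) = u(\xi,0) = e^{-\xi^2}$.
Solve for $w$:
  By method of characteristics (waves move right with speed 2):
  Along characteristics $\xi - 2t =$ const, $w$ is constant, so $w(\xi,t) = f(\xi - 2t)$ with $f = w( \cdot , 0)$.
Hence $w(\xi,t) = e^{-(-2 t + \xi)^2}$.
Transform back: $u(\xi,t) = e^{-2t}w(\xi,t)$.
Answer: $u(\xi, t) = e^{-2 t} e^{-(\xi - 2 t)^2}$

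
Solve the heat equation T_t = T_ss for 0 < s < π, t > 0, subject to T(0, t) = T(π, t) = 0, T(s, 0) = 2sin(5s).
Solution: Using separation of variables T = X(s)G(t):
Eigenfunctions: sin(ns), n = 1, 2, 3, ...
General solution: T(s, t) = Σ c_n sin(ns) exp(-n² t)
Matching T(s,0) = 2sin(5s) term by term: c_5=2.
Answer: T(s, t) = 2exp(-25t)sin(5s)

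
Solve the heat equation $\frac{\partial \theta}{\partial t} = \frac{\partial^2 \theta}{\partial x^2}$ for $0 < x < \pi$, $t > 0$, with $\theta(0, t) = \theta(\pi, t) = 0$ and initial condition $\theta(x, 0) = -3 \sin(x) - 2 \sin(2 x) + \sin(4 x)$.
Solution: Separating variables: $\theta = \sum c_n e^{-n^2t} \sin(nx)$. From $\theta(x,0) = -3 \sin(x) - 2 \sin(2 x) + \sin(4 x)$: $c_1=-3, c_2=-2, c_4=1$.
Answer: $\theta(x, t) = -3 e^{-t} \sin(x) - 2 e^{-4 t} \sin(2 x) + e^{-16 t} \sin(4 x)$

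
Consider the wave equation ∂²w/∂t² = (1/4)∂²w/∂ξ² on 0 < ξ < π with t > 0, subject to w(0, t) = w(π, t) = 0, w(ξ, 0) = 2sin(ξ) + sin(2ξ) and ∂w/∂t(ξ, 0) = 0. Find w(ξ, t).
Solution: Using separation of variables w = X(ξ)T(t):
Eigenfunctions: sin(nξ), n = 1, 2, 3, ...
General solution: w(ξ, t) = Σ [A_n cos(n t/2) + B_n sin(n t/2)] sin(nξ)
From w(ξ,0) = 2sin(ξ) + sin(2ξ): A_1=2, A_2=1. From w_t(ξ,0) = 0: all B_n = 0.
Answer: w(ξ, t) = 2sin(ξ)cos(t/2) + sin(2ξ)cos(t)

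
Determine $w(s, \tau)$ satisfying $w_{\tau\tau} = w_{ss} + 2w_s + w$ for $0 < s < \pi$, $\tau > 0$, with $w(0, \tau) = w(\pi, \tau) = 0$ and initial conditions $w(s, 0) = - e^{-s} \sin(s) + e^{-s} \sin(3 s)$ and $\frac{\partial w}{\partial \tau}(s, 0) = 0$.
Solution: Substitute $w = e^{-s}u$.
Then $w_s = e^{-s}(u_s - u)$, $w_{ss} = e^{-s}(u_{ss} - 2u_s + u)$, $w_{\tau\tau} = e^{-s}u_{\tau\tau}$; substituting and dividing by $e^{-s}$, the lower-order terms cancel: $u_{\tau\tau} = u_{ss}$ (standard wave equation).
Data for $u$: $u(s,0) = e^{s}w(s,0) = - \sin(s) + \sin(3 s)$; $u_{\tau}(s,0) = e^{s}w_{\tau}(s,0) = 0$. The boundary conditions carry over: $u(0,\tau) = u(\pi,\tau) = 0$.
Separating variables: $u = \sum [A_n \cos(\omega_n \tau) + B_n \sin(\omega_n \tau)] \sin(ns)$, $\omega_n = n$. From ICs: $A_1=-1, A_3=1$.
So $u(s,\tau) = - \sin(s) \cos(\tau) + \sin(3 s) \cos(3 \tau)$, and $w(s,\tau) = e^{-s}u(s,\tau)$.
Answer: $w(s, \tau) = - e^{-s} \sin(s) \cos(\tau) + e^{-s} \sin(3 s) \cos(3 \tau)$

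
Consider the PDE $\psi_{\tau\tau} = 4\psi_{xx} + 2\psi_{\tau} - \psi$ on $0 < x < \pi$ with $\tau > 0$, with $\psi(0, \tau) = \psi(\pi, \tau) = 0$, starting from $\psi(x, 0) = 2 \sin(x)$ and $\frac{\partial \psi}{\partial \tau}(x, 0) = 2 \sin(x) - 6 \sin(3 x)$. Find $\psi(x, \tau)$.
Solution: Substitute $\psi = e^{\tau}u$.
Then $\psi_{\tau} = e^{\tau}(u_{\tau} + u)$, $\psi_{\tau\tau} = e^{\tau}(u_{\tau\tau} + 2u_{\tau} + u)$, $\psi_{xx} = e^{\tau}u_{xx}$; substituting and dividing by $e^{\tau}$, the lower-order terms cancel: $u_{\tau\tau} = 4u_{xx}$ (standard wave equation).
Data for $u$: $u(x,0) = \psi(x,0) = 2 \sin(x)$; $u_{\tau}(x,0) = \psi_{\tau}(x,0) - \psi(x,0) = -6 \sin(3 x)$. The boundary conditions carry over: $u(0,\tau) = u(\pi,\tau) = 0$.
Separating variables: $u = \sum [A_n \cos(\omega_n \tau) + B_n \sin(\omega_n \tau)] \sin(nx)$, $\omega_n = 2n$. From ICs ($B_n$ = velocity coefficient / $\omega_n$): $A_1=2, B_3=-1$.
So $u(x,\tau) = 2 \sin(x) \cos(2 \tau) - \sin(3 x) \sin(6 \tau)$, and $\psi(x,\tau) = e^{\tau}u(x,\tau)$.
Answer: $\psi(x, \tau) = - e^{\tau} \sin(6 \tau) \sin(3 x) + 2 e^{\tau} \sin(x) \cos(2 \tau)$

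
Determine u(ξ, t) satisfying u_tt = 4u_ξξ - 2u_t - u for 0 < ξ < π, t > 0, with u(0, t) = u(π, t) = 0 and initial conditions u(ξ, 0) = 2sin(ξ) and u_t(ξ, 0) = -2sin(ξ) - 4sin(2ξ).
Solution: Substitute u = exp(-t)w.
Then u_t = exp(-t)(w_t - w), u_tt = exp(-t)(w_tt - 2w_t + w), u_ξξ = exp(-t)w_ξξ; substituting and dividing by exp(-t), the lower-order terms cancel: w_tt = 4w_ξξ (standard wave equation).
Data for w: w(ξ,0) = u(ξ,0) = 2sin(ξ); w_t(ξ,0) = u_t(ξ,0) + u(ξ,0) = -4sin(2ξ). The boundary conditions carry over: w(0,t) = w(π,t) = 0.
Separating variables: w = Σ [A_n cos(ω_n t) + B_n sin(ω_n t)] sin(nξ), ω_n = 2n. From ICs (B_n = velocity coefficient / ω_n): A_1=2, B_2=-1.
So w(ξ,t) = -sin(4t)sin(2ξ) + 2sin(ξ)cos(2t), and u(ξ,t) = exp(-t)w(ξ,t).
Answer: u(ξ, t) = -exp(-t)sin(4t)sin(2ξ) + 2exp(-t)sin(ξ)cos(2t)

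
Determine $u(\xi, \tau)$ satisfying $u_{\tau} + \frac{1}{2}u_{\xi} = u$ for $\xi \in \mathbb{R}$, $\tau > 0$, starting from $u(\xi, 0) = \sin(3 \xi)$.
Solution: Substitute $u = e^{\tau}w$.
Then $u_{\tau} = e^{\tau}(w_{\tau} + w)$, $u_{\xi} = e^{\tau}w_{\xi}$; substituting and dividing by $e^{\tau}$, the lower-order terms cancel: $w_{\tau} + \frac{1}{2}w_{\xi} = 0$ (standard advection equation).
Data for $w$: $w(\xi,0) = u(\xi,0) = \sin(3 \xi)$.
By characteristics ($d\xi/d\tau = 1/2$), $w(\xi,\tau) = f(\xi - \frac{1}{2}\tau)$ with $f = w( \cdot , 0)$.
So $w(\xi,\tau) = \sin(3 \xi - 3 \tau/2)$, and $u(\xi,\tau) = e^{\tau}w(\xi,\tau)$.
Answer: $u(\xi, \tau) = - e^{\tau} \sin(3 \tau/2 - 3 \xi)$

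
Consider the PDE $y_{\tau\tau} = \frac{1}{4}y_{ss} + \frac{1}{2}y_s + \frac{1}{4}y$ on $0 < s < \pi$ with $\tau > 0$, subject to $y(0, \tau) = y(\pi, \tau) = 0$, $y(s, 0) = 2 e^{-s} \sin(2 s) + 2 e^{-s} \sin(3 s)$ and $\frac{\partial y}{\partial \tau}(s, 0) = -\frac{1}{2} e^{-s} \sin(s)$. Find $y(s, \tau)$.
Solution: Substitute $y = e^{-s}u$.
Then $y_s = e^{-s}(u_s - u)$, $y_{ss} = e^{-s}(u_{ss} - 2u_s + u)$, $y_{\tau\tau} = e^{-s}u_{\tau\tau}$; substituting and dividing by $e^{-s}$, the lower-order terms cancel: $u_{\tau\tau} = \frac{1}{4}u_{ss}$ (standard wave equation).
Data for $u$: $u(s,0) = e^{s}y(s,0) = 2 \sin(2 s) + 2 \sin(3 s)$; $u_{\tau}(s,0) = e^{s}y_{\tau}(s,0) = -\frac{1}{2} \sin(s)$. The boundary conditions carry over: $u(0,\tau) = u(\pi,\tau) = 0$.
Separating variables: $u = \sum [A_n \cos(\omega_n \tau) + B_n \sin(\omega_n \tau)] \sin(ns)$, $\omega_n = n/2$. From ICs ($B_n$ = velocity coefficient / $\omega_n$): $A_2=2, A_3=2, B_1=-1$.
So $u(s,\tau) = - \sin(s) \sin(\tau/2) + 2 \sin(2 s) \cos(\tau) + 2 \sin(3 s) \cos(3 \tau/2)$, and $y(s,\tau) = e^{-s}u(s,\tau)$.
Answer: $y(s, \tau) = - e^{-s} \sin(\tau/2) \sin(s) + 2 e^{-s} \sin(2 s) \cos(\tau) + 2 e^{-s} \sin(3 s) \cos(3 \tau/2)$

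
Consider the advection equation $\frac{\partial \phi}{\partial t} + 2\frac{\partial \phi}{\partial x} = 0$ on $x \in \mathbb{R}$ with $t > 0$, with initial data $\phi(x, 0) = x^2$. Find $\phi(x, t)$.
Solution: By method of characteristics (waves move right with speed 2):
Along characteristics $x - 2t =$ const, $\phi$ is constant, so $\phi(x,t) = f(x - 2t)$ with $f = \phi( \cdot , 0)$.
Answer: $\phi(x, t) = 4 t^2 - 4 t x + x^2$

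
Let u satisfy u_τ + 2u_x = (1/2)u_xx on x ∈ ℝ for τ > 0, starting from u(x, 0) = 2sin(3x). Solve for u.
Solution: Change to a moving frame: let η = x - 2τ, σ = τ and write u(x,τ) = w(η,σ).
By the chain rule u_τ = w_σ - 2w_η, u_x = w_η, u_xx = w_ηη.
Then u_τ + 2u_x = w_σ: the advection term cancels and the PDE becomes the heat equation w_σ = (1/2)w_ηη on η ∈ ℝ.
Initial data: w(η,0) = u(η,0) = 2sin(3η).
On η ∈ ℝ each mode satisfies (sin(nη))″ = -n² sin(nη), so exp(-n²σ/2) sin(nη) solves the heat equation; by superposition w(η,σ) = Σ c_n exp(-n²σ/2) sin(nη).
Reading off the coefficients: c_3=2, so w(η,σ) = 2exp(-9σ/2)sin(3η).
Substituting back η = x - 2τ, σ = τ: u(x,τ) = w(x - 2τ, τ).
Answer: u(x, τ) = 2exp(-9τ/2)sin(3x - 6τ)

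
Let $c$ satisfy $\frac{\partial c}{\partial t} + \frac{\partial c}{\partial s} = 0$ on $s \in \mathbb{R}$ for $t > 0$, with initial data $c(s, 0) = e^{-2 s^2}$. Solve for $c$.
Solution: By method of characteristics (waves move right with speed 1):
Along characteristics $s - t =$ const, $c$ is constant, so $c(s,t) = f(s - t)$ with $f = c( \cdot , 0)$.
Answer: $c(s, t) = e^{-2 (s - t)^2}$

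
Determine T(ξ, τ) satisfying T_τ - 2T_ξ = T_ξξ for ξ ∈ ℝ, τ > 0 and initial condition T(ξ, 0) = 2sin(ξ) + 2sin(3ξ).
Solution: Change to a moving frame: let η = ξ + 2τ, σ = τ and write T(ξ,τ) = u(η,σ).
By the chain rule T_τ = u_σ + 2u_η, T_ξ = u_η, T_ξξ = u_ηη.
Then T_τ - 2T_ξ = u_σ: the advection term cancels and the PDE becomes the heat equation u_σ = u_ηη on η ∈ ℝ.
Initial data: u(η,0) = T(η,0) = 2sin(η) + 2sin(3η).
On η ∈ ℝ each mode satisfies (sin(nη))″ = -n² sin(nη), so exp(-n²σ) sin(nη) solves the heat equation; by superposition u(η,σ) = Σ c_n exp(-n²σ) sin(nη).
Reading off the coefficients: c_1=2, c_3=2, so u(η,σ) = 2exp(-σ)sin(η) + 2exp(-9σ)sin(3η).
Substituting back η = ξ + 2τ, σ = τ: T(ξ,τ) = u(ξ + 2τ, τ).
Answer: T(ξ, τ) = 2exp(-τ)sin(ξ + 2τ) + 2exp(-9τ)sin(3ξ + 6τ)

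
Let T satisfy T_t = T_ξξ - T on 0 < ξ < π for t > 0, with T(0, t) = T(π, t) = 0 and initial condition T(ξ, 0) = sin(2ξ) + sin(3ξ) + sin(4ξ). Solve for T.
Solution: Substitute T = exp(-t)u, i.e. u = exp(t)T.
By the product rule, T_t = exp(-t)(u_t - u), T_ξξ = exp(-t)u_ξξ.
Substituting into the PDE and dividing by exp(-t): u_t - u = u_ξξ - u.
The lower-order terms cancel, leaving the standard heat equation u_t = u_ξξ.
Initial data for u: u(ξ,0) = T(ξ,0) = sin(2ξ) + sin(3ξ) + sin(4ξ). The boundary conditions carry over: u(0,t) = u(π,t) = 0.
Solve for u:
  Using separation of variables u = X(ξ)G(t):
  Eigenfunctions: sin(nξ), n = 1, 2, 3, ...
  General solution: u(ξ, t) = Σ c_n sin(nξ) exp(-n² t)
  Matching u(ξ,0) = sin(2ξ) + sin(3ξ) + sin(4ξ) term by term: c_2=1, c_3=1, c_4=1.
Hence u(ξ,t) = exp(-4t)sin(2ξ) + exp(-9t)sin(3ξ) + exp(-16t)sin(4ξ).
Transform back: T(ξ,t) = exp(-t)u(ξ,t).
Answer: T(ξ, t) = exp(-5t)sin(2ξ) + exp(-10t)sin(3ξ) + exp(-17t)sin(4ξ)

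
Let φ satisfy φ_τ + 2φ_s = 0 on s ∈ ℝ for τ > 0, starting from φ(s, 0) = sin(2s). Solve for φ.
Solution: By method of characteristics (waves move right with speed 2):
Along characteristics s - 2τ = const, φ is constant, so φ(s,τ) = f(s - 2τ) with f = φ(·, 0).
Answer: φ(s, τ) = sin(2s - 4τ)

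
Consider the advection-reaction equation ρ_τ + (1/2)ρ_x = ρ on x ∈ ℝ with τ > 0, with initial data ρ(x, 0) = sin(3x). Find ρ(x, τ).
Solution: Substitute ρ = exp(τ)u.
Then ρ_τ = exp(τ)(u_τ + u), ρ_x = exp(τ)u_x; substituting and dividing by exp(τ), the lower-order terms cancel: u_τ + (1/2)u_x = 0 (standard advection equation).
Data for u: u(x,0) = ρ(x,0) = sin(3x).
By characteristics (dx/dτ = 1/2), u(x,τ) = f(x - (1/2)τ) with f = u(·, 0).
So u(x,τ) = sin(3x - 3τ/2), and ρ(x,τ) = exp(τ)u(x,τ).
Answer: ρ(x, τ) = exp(τ)sin(3x - 3τ/2)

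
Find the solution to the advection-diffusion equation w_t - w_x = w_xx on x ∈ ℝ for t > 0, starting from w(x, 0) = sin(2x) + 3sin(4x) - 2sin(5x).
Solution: Moving frame: η = x + t, σ = t, w = u(η,σ), so w_t = u_σ + u_η and w_xx = u_ηη.
Hence w_t - w_x = u_σ and the PDE becomes the heat equation u_σ = u_ηη on η ∈ ℝ.
Initial data: u(η,0) = w(η,0) = sin(2η) + 3sin(4η) - 2sin(5η). Each mode sin(nη) decays as exp(-n²σ) on ℝ, so u(η,σ) = Σ c_n exp(-n²σ) sin(nη) with c_2=1, c_4=3, c_5=-2: u(η,σ) = exp(-4σ)sin(2η) + 3exp(-16σ)sin(4η) - 2exp(-25σ)sin(5η).
Substituting back: w(x,t) = u(x + t, t).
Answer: w(x, t) = exp(-4t)sin(2t + 2x) + 3exp(-16t)sin(4t + 4x) - 2exp(-25t)sin(5t + 5x)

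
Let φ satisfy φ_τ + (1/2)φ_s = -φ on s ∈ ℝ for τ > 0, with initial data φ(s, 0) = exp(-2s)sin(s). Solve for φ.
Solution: Substitute φ = exp(-2s)u.
Then φ_s = exp(-2s)(u_s - 2u), φ_τ = exp(-2s)u_τ; substituting and dividing by exp(-2s), the lower-order terms cancel: u_τ + (1/2)u_s = 0 (standard advection equation).
Data for u: u(s,0) = exp(2s)φ(s,0) = sin(s).
By characteristics (ds/dτ = 1/2), u(s,τ) = f(s - (1/2)τ) with f = u(·, 0).
So u(s,τ) = sin(s - τ/2), and φ(s,τ) = exp(-2s)u(s,τ).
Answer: φ(s, τ) = exp(-2s)sin(s - τ/2)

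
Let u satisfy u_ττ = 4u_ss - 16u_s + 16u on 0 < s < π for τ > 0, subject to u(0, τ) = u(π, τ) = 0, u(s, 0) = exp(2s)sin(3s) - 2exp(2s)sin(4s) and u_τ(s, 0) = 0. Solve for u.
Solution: Substitute u = exp(2s)w, i.e. w = exp(-2s)u.
By the product rule, u_s = exp(2s)(w_s + 2w), u_ss = exp(2s)(w_ss + 4w_s + 4w), u_ττ = exp(2s)w_ττ.
Substituting into the PDE and dividing by exp(2s): w_ττ = 4(w_ss + 4w_s + 4w) - 16(w_s + 2w) + 16w.
The lower-order terms cancel, leaving the standard wave equation w_ττ = 4w_ss.
Initial data for w: w(s,0) = exp(-2s)u(s,0) = sin(3s) - 2sin(4s); w_τ(s,0) = exp(-2s)u_τ(s,0) = 0. The boundary conditions carry over: w(0,τ) = w(π,τ) = 0.
Solve for w:
  Using separation of variables w = X(s)T(τ):
  Eigenfunctions: sin(ns), n = 1, 2, 3, ...
  General solution: w(s, τ) = Σ [A_n cos(2n τ) + B_n sin(2n τ)] sin(ns)
  From w(s,0) = sin(3s) - 2sin(4s): A_3=1, A_4=-2. From w_τ(s,0) = 0: all B_n = 0.
Hence w(s,τ) = sin(3s)cos(6τ) - 2sin(4s)cos(8τ).
Transform back: u(s,τ) = exp(2s)w(s,τ).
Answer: u(s, τ) = exp(2s)sin(3s)cos(6τ) - 2exp(2s)sin(4s)cos(8τ)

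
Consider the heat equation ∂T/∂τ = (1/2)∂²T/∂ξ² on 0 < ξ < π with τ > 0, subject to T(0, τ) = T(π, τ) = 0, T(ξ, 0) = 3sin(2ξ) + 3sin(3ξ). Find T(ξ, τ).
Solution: Using separation of variables T = X(ξ)G(τ):
Eigenfunctions: sin(nξ), n = 1, 2, 3, ...
General solution: T(ξ, τ) = Σ c_n sin(nξ) exp(-n² τ/2)
Matching T(ξ,0) = 3sin(2ξ) + 3sin(3ξ) term by term: c_2=3, c_3=3.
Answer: T(ξ, τ) = 3exp(-2τ)sin(2ξ) + 3exp(-9τ/2)sin(3ξ)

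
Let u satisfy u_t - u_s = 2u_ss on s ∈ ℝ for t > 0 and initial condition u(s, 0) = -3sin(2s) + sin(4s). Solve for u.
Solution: Moving frame: η = s + t, σ = t, u = w(η,σ), so u_t = w_σ + w_η and u_ss = w_ηη.
Hence u_t - u_s = w_σ and the PDE becomes the heat equation w_σ = 2w_ηη on η ∈ ℝ.
Initial data: w(η,0) = u(η,0) = -3sin(2η) + sin(4η). Each mode sin(nη) decays as exp(-2n²σ) on ℝ, so w(η,σ) = Σ c_n exp(-2n²σ) sin(nη) with c_2=-3, c_4=1: w(η,σ) = -3exp(-8σ)sin(2η) + exp(-32σ)sin(4η).
Substituting back: u(s,t) = w(s + t, t).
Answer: u(s, t) = -3exp(-8t)sin(2s + 2t) + exp(-32t)sin(4s + 4t)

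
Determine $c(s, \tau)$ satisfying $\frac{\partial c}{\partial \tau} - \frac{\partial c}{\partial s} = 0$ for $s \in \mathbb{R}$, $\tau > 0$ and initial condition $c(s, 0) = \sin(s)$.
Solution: By characteristics ($ds/d\tau = -1$), $c(s,\tau) = f(s + \tau)$ with $f = c( \cdot , 0)$.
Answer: $c(s, \tau) = \sin(\tau + s)$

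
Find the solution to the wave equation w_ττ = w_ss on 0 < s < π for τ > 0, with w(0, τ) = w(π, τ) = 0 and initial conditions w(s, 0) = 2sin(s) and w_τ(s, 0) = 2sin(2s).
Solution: Separating variables: w = Σ [A_n cos(ω_n τ) + B_n sin(ω_n τ)] sin(ns), ω_n = n. From ICs (B_n = velocity coefficient / ω_n): A_1=2, B_2=1.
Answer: w(s, τ) = 2sin(s)cos(τ) + sin(2s)sin(2τ)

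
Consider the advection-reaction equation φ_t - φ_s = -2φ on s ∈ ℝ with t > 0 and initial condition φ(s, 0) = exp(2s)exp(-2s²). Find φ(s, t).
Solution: Substitute φ = exp(2s)u, i.e. u = exp(-2s)φ.
By the product rule, φ_s = exp(2s)(u_s + 2u), φ_t = exp(2s)u_t.
Substituting into the PDE and dividing by exp(2s): u_t - (u_s + 2u) = -2u.
The lower-order terms cancel, leaving the standard advection equation u_t - u_s = 0.
Initial data for u: u(s,0) = exp(-2s)φ(s,0) = exp(-2s²).
Solve for u:
  By method of characteristics (waves move left with speed 1):
  Along characteristics s + t = const, u is constant, so u(s,t) = f(s + t) with f = u(·, 0).
Hence u(s,t) = exp(-2(s + t)²).
Transform back: φ(s,t) = exp(2s)u(s,t).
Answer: φ(s, t) = exp(2s)exp(-2(s + t)²)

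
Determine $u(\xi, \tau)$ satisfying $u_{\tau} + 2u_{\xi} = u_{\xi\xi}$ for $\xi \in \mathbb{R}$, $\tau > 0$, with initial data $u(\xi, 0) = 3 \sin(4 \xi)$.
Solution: Moving frame: $\eta = \xi - 2\tau$, $\sigma = \tau$, $u = w(\eta,\sigma)$, so $u_{\tau} = w_{\sigma} - 2w_{\eta}$ and $u_{\xi\xi} = w_{\eta\eta}$.
Hence $u_{\tau} + 2u_{\xi} = w_{\sigma}$ and the PDE becomes the heat equation $w_{\sigma} = w_{\eta\eta}$ on $\eta \in \mathbb{R}$.
Initial data: $w(\eta,0) = u(\eta,0) = 3 \sin(4 \eta)$. Each mode $\sin(n\eta)$ decays as $e^{-n^2\sigma}$ on $\mathbb{R}$, so $w(\eta,\sigma) = \sum c_n e^{-n^2\sigma} \sin(n\eta)$ with $c_4=3$: $w(\eta,\sigma) = 3 e^{-16 \sigma} \sin(4 \eta)$.
Substituting back: $u(\xi,\tau) = w(\xi - 2\tau, \tau)$.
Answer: $u(\xi, \tau) = -3 e^{-16 \tau} \sin(8 \tau - 4 \xi)$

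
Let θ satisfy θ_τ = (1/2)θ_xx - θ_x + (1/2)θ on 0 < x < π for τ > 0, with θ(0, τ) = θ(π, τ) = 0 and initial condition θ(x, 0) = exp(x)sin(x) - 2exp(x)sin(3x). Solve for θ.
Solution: Substitute θ = exp(x)u.
Then θ_x = exp(x)(u_x + u), θ_xx = exp(x)(u_xx + 2u_x + u), θ_τ = exp(x)u_τ; substituting and dividing by exp(x), the lower-order terms cancel: u_τ = (1/2)u_xx (standard heat equation).
Data for u: u(x,0) = exp(-x)θ(x,0) = sin(x) - 2sin(3x). The boundary conditions carry over: u(0,τ) = u(π,τ) = 0.
Separating variables: u = Σ c_n exp(-n²τ/2) sin(nx). From u(x,0) = sin(x) - 2sin(3x): c_1=1, c_3=-2.
So u(x,τ) = exp(-τ/2)sin(x) - 2exp(-9τ/2)sin(3x), and θ(x,τ) = exp(x)u(x,τ).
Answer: θ(x, τ) = exp(x)exp(-τ/2)sin(x) - 2exp(x)exp(-9τ/2)sin(3x)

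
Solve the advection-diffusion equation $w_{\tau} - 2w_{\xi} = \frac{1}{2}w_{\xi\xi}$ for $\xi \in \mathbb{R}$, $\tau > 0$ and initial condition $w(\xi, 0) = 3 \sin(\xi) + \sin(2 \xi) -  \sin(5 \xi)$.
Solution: Moving frame: $\eta = \xi + 2\tau$, $\sigma = \tau$, $w = u(\eta,\sigma)$, so $w_{\tau} = u_{\sigma} + 2u_{\eta}$ and $w_{\xi\xi} = u_{\eta\eta}$.
Hence $w_{\tau} - 2w_{\xi} = u_{\sigma}$ and the PDE becomes the heat equation $u_{\sigma} = \frac{1}{2}u_{\eta\eta}$ on $\eta \in \mathbb{R}$.
Initial data: $u(\eta,0) = w(\eta,0) = 3 \sin(\eta) + \sin(2 \eta) - \sin(5 \eta)$. Each mode $\sin(n\eta)$ decays as $e^{-n^2\sigma/2}$ on $\mathbb{R}$, so $u(\eta,\sigma) = \sum c_n e^{-n^2\sigma/2} \sin(n\eta)$ with $c_1=3, c_2=1, c_5=-1$: $u(\eta,\sigma) = e^{-2 \sigma} \sin(2 \eta) + 3 e^{-\sigma/2} \sin(\eta) - e^{-25 \sigma/2} \sin(5 \eta)$.
Substituting back: $w(\xi,\tau) = u(\xi + 2\tau, \tau)$.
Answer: $w(\xi, \tau) = e^{-2 \tau} \sin(4 \tau + 2 \xi) + 3 e^{-\tau/2} \sin(2 \tau + \xi) -  e^{-25 \tau/2} \sin(10 \tau + 5 \xi)$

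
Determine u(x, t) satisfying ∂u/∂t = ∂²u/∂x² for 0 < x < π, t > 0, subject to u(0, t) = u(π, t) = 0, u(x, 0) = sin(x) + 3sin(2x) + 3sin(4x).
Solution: Separating variables: u = Σ c_n exp(-n²t) sin(nx). From u(x,0) = sin(x) + 3sin(2x) + 3sin(4x): c_1=1, c_2=3, c_4=3.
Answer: u(x, t) = exp(-t)sin(x) + 3exp(-4t)sin(2x) + 3exp(-16t)sin(4x)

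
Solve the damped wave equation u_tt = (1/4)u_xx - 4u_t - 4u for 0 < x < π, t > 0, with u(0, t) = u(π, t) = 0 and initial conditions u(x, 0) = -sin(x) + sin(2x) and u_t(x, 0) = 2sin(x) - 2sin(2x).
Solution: Substitute u = exp(-2t)w.
Then u_t = exp(-2t)(w_t - 2w), u_tt = exp(-2t)(w_tt - 4w_t + 4w), u_xx = exp(-2t)w_xx; substituting and dividing by exp(-2t), the lower-order terms cancel: w_tt = (1/4)w_xx (standard wave equation).
Data for w: w(x,0) = u(x,0) = -sin(x) + sin(2x); w_t(x,0) = u_t(x,0) + 2u(x,0) = 0. The boundary conditions carry over: w(0,t) = w(π,t) = 0.
Separating variables: w = Σ [A_n cos(ω_n t) + B_n sin(ω_n t)] sin(nx), ω_n = n/2. From ICs: A_1=-1, A_2=1.
So w(x,t) = -sin(x)cos(t/2) + sin(2x)cos(t), and u(x,t) = exp(-2t)w(x,t).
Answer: u(x, t) = -exp(-2t)sin(x)cos(t/2) + exp(-2t)sin(2x)cos(t)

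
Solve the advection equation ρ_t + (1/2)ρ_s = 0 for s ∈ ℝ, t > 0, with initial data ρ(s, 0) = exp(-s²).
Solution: By characteristics (ds/dt = 1/2), ρ(s,t) = f(s - (1/2)t) with f = ρ(·, 0).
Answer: ρ(s, t) = exp(-(s - t/2)²)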